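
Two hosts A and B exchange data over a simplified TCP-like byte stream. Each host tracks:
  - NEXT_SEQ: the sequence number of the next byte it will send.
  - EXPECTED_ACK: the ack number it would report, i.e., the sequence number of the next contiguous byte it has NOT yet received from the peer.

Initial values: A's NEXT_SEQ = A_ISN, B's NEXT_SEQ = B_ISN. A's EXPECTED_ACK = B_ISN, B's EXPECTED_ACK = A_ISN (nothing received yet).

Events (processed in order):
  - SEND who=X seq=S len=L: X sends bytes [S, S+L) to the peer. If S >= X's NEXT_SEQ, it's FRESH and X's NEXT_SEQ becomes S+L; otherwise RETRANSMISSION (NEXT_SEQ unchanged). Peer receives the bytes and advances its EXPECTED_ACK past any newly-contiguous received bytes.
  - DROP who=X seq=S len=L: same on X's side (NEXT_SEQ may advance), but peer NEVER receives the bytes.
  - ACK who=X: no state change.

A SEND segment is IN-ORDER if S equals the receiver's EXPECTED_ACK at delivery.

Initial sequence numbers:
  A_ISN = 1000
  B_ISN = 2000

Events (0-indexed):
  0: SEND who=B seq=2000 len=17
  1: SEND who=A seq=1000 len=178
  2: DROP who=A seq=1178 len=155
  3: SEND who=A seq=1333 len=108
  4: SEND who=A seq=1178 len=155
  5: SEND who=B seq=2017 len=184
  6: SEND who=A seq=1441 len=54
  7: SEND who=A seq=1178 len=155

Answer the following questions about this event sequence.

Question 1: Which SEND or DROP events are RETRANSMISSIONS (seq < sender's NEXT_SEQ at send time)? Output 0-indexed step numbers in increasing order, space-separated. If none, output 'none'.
Step 0: SEND seq=2000 -> fresh
Step 1: SEND seq=1000 -> fresh
Step 2: DROP seq=1178 -> fresh
Step 3: SEND seq=1333 -> fresh
Step 4: SEND seq=1178 -> retransmit
Step 5: SEND seq=2017 -> fresh
Step 6: SEND seq=1441 -> fresh
Step 7: SEND seq=1178 -> retransmit

Answer: 4 7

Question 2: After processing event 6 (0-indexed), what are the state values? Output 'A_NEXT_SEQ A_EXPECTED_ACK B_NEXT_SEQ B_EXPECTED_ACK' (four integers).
After event 0: A_seq=1000 A_ack=2017 B_seq=2017 B_ack=1000
After event 1: A_seq=1178 A_ack=2017 B_seq=2017 B_ack=1178
After event 2: A_seq=1333 A_ack=2017 B_seq=2017 B_ack=1178
After event 3: A_seq=1441 A_ack=2017 B_seq=2017 B_ack=1178
After event 4: A_seq=1441 A_ack=2017 B_seq=2017 B_ack=1441
After event 5: A_seq=1441 A_ack=2201 B_seq=2201 B_ack=1441
After event 6: A_seq=1495 A_ack=2201 B_seq=2201 B_ack=1495

1495 2201 2201 1495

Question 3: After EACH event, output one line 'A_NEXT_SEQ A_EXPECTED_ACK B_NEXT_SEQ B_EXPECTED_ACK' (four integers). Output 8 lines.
1000 2017 2017 1000
1178 2017 2017 1178
1333 2017 2017 1178
1441 2017 2017 1178
1441 2017 2017 1441
1441 2201 2201 1441
1495 2201 2201 1495
1495 2201 2201 1495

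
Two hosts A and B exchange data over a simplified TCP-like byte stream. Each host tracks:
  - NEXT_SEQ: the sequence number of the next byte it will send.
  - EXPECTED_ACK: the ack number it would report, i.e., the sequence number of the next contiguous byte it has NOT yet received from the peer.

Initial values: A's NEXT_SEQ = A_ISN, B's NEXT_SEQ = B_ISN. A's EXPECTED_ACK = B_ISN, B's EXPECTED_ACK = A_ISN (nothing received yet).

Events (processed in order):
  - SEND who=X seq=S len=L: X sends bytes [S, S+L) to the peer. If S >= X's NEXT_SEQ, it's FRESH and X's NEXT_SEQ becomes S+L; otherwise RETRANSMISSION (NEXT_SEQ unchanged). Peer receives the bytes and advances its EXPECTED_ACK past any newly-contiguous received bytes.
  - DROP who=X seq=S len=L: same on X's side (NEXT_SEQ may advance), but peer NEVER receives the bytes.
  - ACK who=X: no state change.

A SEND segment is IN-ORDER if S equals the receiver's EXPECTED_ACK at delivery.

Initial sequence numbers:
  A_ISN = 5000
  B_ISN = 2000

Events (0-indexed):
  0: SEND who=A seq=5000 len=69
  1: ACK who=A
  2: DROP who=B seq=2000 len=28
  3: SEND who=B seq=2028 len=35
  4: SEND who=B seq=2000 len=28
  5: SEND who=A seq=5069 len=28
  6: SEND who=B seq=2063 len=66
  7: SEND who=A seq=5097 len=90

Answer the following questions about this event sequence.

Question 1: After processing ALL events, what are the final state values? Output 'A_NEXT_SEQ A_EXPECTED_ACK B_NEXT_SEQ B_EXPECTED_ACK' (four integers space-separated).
Answer: 5187 2129 2129 5187

Derivation:
After event 0: A_seq=5069 A_ack=2000 B_seq=2000 B_ack=5069
After event 1: A_seq=5069 A_ack=2000 B_seq=2000 B_ack=5069
After event 2: A_seq=5069 A_ack=2000 B_seq=2028 B_ack=5069
After event 3: A_seq=5069 A_ack=2000 B_seq=2063 B_ack=5069
After event 4: A_seq=5069 A_ack=2063 B_seq=2063 B_ack=5069
After event 5: A_seq=5097 A_ack=2063 B_seq=2063 B_ack=5097
After event 6: A_seq=5097 A_ack=2129 B_seq=2129 B_ack=5097
After event 7: A_seq=5187 A_ack=2129 B_seq=2129 B_ack=5187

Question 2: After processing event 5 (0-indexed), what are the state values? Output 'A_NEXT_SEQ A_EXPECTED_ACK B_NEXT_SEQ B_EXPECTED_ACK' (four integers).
After event 0: A_seq=5069 A_ack=2000 B_seq=2000 B_ack=5069
After event 1: A_seq=5069 A_ack=2000 B_seq=2000 B_ack=5069
After event 2: A_seq=5069 A_ack=2000 B_seq=2028 B_ack=5069
After event 3: A_seq=5069 A_ack=2000 B_seq=2063 B_ack=5069
After event 4: A_seq=5069 A_ack=2063 B_seq=2063 B_ack=5069
After event 5: A_seq=5097 A_ack=2063 B_seq=2063 B_ack=5097

5097 2063 2063 5097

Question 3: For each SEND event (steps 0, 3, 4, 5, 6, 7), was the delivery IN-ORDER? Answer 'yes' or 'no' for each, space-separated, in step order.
Answer: yes no yes yes yes yes

Derivation:
Step 0: SEND seq=5000 -> in-order
Step 3: SEND seq=2028 -> out-of-order
Step 4: SEND seq=2000 -> in-order
Step 5: SEND seq=5069 -> in-order
Step 6: SEND seq=2063 -> in-order
Step 7: SEND seq=5097 -> in-order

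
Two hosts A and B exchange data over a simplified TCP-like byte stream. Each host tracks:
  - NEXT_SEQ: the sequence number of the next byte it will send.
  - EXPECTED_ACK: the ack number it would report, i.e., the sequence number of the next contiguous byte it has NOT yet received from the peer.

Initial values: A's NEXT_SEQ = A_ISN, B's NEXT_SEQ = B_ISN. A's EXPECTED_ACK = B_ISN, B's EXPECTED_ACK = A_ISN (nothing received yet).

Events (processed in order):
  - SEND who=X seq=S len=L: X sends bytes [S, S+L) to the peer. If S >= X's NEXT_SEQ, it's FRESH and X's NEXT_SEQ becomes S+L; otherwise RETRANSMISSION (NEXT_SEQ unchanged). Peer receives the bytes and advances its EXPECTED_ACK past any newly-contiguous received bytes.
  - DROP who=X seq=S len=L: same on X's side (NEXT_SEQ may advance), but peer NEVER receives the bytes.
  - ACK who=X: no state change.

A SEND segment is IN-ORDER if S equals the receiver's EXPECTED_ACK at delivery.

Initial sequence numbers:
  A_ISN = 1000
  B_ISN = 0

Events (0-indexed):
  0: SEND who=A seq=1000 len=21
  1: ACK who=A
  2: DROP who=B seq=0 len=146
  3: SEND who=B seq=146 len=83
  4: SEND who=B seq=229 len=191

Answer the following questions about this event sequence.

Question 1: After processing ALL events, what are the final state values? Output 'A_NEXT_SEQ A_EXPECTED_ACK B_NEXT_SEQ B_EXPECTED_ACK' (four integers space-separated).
Answer: 1021 0 420 1021

Derivation:
After event 0: A_seq=1021 A_ack=0 B_seq=0 B_ack=1021
After event 1: A_seq=1021 A_ack=0 B_seq=0 B_ack=1021
After event 2: A_seq=1021 A_ack=0 B_seq=146 B_ack=1021
After event 3: A_seq=1021 A_ack=0 B_seq=229 B_ack=1021
After event 4: A_seq=1021 A_ack=0 B_seq=420 B_ack=1021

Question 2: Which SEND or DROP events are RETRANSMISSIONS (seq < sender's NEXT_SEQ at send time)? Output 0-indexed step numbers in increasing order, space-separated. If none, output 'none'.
Answer: none

Derivation:
Step 0: SEND seq=1000 -> fresh
Step 2: DROP seq=0 -> fresh
Step 3: SEND seq=146 -> fresh
Step 4: SEND seq=229 -> fresh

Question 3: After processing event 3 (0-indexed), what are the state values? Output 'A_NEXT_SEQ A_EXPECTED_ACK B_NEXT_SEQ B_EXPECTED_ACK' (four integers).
After event 0: A_seq=1021 A_ack=0 B_seq=0 B_ack=1021
After event 1: A_seq=1021 A_ack=0 B_seq=0 B_ack=1021
After event 2: A_seq=1021 A_ack=0 B_seq=146 B_ack=1021
After event 3: A_seq=1021 A_ack=0 B_seq=229 B_ack=1021

1021 0 229 1021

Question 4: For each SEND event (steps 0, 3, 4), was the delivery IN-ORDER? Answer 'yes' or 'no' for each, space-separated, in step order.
Answer: yes no no

Derivation:
Step 0: SEND seq=1000 -> in-order
Step 3: SEND seq=146 -> out-of-order
Step 4: SEND seq=229 -> out-of-order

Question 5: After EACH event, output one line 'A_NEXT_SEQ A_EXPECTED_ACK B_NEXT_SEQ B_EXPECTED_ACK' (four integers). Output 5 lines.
1021 0 0 1021
1021 0 0 1021
1021 0 146 1021
1021 0 229 1021
1021 0 420 1021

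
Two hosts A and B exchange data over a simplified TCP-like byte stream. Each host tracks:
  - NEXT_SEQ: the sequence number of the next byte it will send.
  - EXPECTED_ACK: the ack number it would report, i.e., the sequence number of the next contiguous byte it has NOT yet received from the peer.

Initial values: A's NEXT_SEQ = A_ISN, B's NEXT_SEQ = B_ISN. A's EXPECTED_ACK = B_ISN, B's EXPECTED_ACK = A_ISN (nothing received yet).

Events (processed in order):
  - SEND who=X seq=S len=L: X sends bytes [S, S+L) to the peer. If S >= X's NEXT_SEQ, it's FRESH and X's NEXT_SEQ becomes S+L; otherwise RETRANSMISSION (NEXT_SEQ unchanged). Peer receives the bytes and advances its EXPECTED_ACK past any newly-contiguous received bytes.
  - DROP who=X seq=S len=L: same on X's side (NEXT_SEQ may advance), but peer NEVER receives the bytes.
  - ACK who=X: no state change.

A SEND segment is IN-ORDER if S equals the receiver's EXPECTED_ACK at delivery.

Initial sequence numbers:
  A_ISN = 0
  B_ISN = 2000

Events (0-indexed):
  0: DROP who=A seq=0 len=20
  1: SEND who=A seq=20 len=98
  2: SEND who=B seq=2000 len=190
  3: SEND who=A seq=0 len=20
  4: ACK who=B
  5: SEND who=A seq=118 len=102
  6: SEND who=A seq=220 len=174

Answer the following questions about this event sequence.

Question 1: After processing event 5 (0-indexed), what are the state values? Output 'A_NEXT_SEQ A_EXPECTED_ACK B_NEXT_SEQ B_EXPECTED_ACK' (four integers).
After event 0: A_seq=20 A_ack=2000 B_seq=2000 B_ack=0
After event 1: A_seq=118 A_ack=2000 B_seq=2000 B_ack=0
After event 2: A_seq=118 A_ack=2190 B_seq=2190 B_ack=0
After event 3: A_seq=118 A_ack=2190 B_seq=2190 B_ack=118
After event 4: A_seq=118 A_ack=2190 B_seq=2190 B_ack=118
After event 5: A_seq=220 A_ack=2190 B_seq=2190 B_ack=220

220 2190 2190 220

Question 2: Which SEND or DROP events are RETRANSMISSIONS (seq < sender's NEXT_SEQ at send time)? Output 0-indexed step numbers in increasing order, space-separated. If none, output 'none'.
Answer: 3

Derivation:
Step 0: DROP seq=0 -> fresh
Step 1: SEND seq=20 -> fresh
Step 2: SEND seq=2000 -> fresh
Step 3: SEND seq=0 -> retransmit
Step 5: SEND seq=118 -> fresh
Step 6: SEND seq=220 -> fresh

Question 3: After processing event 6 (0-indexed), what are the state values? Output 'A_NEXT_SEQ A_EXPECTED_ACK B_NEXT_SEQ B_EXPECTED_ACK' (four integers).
After event 0: A_seq=20 A_ack=2000 B_seq=2000 B_ack=0
After event 1: A_seq=118 A_ack=2000 B_seq=2000 B_ack=0
After event 2: A_seq=118 A_ack=2190 B_seq=2190 B_ack=0
After event 3: A_seq=118 A_ack=2190 B_seq=2190 B_ack=118
After event 4: A_seq=118 A_ack=2190 B_seq=2190 B_ack=118
After event 5: A_seq=220 A_ack=2190 B_seq=2190 B_ack=220
After event 6: A_seq=394 A_ack=2190 B_seq=2190 B_ack=394

394 2190 2190 394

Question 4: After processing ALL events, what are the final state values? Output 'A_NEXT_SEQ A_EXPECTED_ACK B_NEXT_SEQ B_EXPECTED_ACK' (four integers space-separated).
Answer: 394 2190 2190 394

Derivation:
After event 0: A_seq=20 A_ack=2000 B_seq=2000 B_ack=0
After event 1: A_seq=118 A_ack=2000 B_seq=2000 B_ack=0
After event 2: A_seq=118 A_ack=2190 B_seq=2190 B_ack=0
After event 3: A_seq=118 A_ack=2190 B_seq=2190 B_ack=118
After event 4: A_seq=118 A_ack=2190 B_seq=2190 B_ack=118
After event 5: A_seq=220 A_ack=2190 B_seq=2190 B_ack=220
After event 6: A_seq=394 A_ack=2190 B_seq=2190 B_ack=394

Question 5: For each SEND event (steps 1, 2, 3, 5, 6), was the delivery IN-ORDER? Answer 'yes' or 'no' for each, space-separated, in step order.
Answer: no yes yes yes yes

Derivation:
Step 1: SEND seq=20 -> out-of-order
Step 2: SEND seq=2000 -> in-order
Step 3: SEND seq=0 -> in-order
Step 5: SEND seq=118 -> in-order
Step 6: SEND seq=220 -> in-order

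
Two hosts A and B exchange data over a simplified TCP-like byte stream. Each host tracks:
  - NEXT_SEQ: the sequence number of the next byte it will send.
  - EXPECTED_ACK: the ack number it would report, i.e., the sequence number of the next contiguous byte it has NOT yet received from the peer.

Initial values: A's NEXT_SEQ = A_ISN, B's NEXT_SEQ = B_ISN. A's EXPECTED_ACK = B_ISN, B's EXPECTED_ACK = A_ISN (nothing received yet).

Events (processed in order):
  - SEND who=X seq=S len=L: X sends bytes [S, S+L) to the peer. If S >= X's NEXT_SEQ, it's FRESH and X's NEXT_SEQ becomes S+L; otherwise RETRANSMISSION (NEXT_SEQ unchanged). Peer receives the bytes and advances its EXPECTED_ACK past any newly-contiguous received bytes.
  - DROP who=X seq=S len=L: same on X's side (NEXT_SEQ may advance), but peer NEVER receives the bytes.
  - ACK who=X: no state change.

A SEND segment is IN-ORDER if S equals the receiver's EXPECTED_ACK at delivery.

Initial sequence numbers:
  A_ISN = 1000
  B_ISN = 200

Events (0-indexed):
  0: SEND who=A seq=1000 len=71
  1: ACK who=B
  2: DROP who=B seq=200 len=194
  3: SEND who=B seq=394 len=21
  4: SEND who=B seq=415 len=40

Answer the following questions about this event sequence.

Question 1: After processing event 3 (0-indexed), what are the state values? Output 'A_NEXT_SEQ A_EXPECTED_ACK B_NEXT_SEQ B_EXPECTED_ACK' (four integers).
After event 0: A_seq=1071 A_ack=200 B_seq=200 B_ack=1071
After event 1: A_seq=1071 A_ack=200 B_seq=200 B_ack=1071
After event 2: A_seq=1071 A_ack=200 B_seq=394 B_ack=1071
After event 3: A_seq=1071 A_ack=200 B_seq=415 B_ack=1071

1071 200 415 1071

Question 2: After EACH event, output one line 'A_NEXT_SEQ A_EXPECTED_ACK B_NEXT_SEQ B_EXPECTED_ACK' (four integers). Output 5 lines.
1071 200 200 1071
1071 200 200 1071
1071 200 394 1071
1071 200 415 1071
1071 200 455 1071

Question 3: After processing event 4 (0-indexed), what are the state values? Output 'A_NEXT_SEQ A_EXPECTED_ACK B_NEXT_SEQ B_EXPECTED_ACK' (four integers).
After event 0: A_seq=1071 A_ack=200 B_seq=200 B_ack=1071
After event 1: A_seq=1071 A_ack=200 B_seq=200 B_ack=1071
After event 2: A_seq=1071 A_ack=200 B_seq=394 B_ack=1071
After event 3: A_seq=1071 A_ack=200 B_seq=415 B_ack=1071
After event 4: A_seq=1071 A_ack=200 B_seq=455 B_ack=1071

1071 200 455 1071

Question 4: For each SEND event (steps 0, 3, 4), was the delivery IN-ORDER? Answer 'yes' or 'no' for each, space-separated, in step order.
Answer: yes no no

Derivation:
Step 0: SEND seq=1000 -> in-order
Step 3: SEND seq=394 -> out-of-order
Step 4: SEND seq=415 -> out-of-order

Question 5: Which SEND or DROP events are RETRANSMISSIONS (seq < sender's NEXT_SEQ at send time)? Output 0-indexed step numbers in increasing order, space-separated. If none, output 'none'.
Step 0: SEND seq=1000 -> fresh
Step 2: DROP seq=200 -> fresh
Step 3: SEND seq=394 -> fresh
Step 4: SEND seq=415 -> fresh

Answer: none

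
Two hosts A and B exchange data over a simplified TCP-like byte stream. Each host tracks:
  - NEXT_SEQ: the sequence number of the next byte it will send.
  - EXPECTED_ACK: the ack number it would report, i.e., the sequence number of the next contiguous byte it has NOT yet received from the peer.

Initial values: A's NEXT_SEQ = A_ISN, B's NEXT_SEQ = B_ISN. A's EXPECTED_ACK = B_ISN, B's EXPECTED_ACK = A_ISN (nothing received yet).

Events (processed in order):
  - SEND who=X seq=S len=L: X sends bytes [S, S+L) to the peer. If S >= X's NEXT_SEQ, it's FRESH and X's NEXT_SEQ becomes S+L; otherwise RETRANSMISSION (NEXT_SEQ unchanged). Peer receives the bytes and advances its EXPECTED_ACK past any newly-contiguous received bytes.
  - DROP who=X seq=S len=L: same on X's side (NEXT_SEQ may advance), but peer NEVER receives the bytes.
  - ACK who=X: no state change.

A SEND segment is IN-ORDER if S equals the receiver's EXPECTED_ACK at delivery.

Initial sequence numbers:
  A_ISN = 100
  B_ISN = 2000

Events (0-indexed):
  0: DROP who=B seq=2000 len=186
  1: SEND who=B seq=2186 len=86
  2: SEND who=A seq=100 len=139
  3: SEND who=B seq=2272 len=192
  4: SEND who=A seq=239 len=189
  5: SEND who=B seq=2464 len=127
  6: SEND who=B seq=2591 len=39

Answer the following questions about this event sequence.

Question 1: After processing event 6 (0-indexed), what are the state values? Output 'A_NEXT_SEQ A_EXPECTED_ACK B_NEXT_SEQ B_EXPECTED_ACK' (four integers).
After event 0: A_seq=100 A_ack=2000 B_seq=2186 B_ack=100
After event 1: A_seq=100 A_ack=2000 B_seq=2272 B_ack=100
After event 2: A_seq=239 A_ack=2000 B_seq=2272 B_ack=239
After event 3: A_seq=239 A_ack=2000 B_seq=2464 B_ack=239
After event 4: A_seq=428 A_ack=2000 B_seq=2464 B_ack=428
After event 5: A_seq=428 A_ack=2000 B_seq=2591 B_ack=428
After event 6: A_seq=428 A_ack=2000 B_seq=2630 B_ack=428

428 2000 2630 428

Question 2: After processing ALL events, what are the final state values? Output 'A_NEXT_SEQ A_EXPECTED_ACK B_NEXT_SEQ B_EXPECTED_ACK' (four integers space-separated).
Answer: 428 2000 2630 428

Derivation:
After event 0: A_seq=100 A_ack=2000 B_seq=2186 B_ack=100
After event 1: A_seq=100 A_ack=2000 B_seq=2272 B_ack=100
After event 2: A_seq=239 A_ack=2000 B_seq=2272 B_ack=239
After event 3: A_seq=239 A_ack=2000 B_seq=2464 B_ack=239
After event 4: A_seq=428 A_ack=2000 B_seq=2464 B_ack=428
After event 5: A_seq=428 A_ack=2000 B_seq=2591 B_ack=428
After event 6: A_seq=428 A_ack=2000 B_seq=2630 B_ack=428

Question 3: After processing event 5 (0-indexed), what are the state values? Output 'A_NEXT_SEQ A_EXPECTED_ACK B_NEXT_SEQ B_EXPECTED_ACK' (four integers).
After event 0: A_seq=100 A_ack=2000 B_seq=2186 B_ack=100
After event 1: A_seq=100 A_ack=2000 B_seq=2272 B_ack=100
After event 2: A_seq=239 A_ack=2000 B_seq=2272 B_ack=239
After event 3: A_seq=239 A_ack=2000 B_seq=2464 B_ack=239
After event 4: A_seq=428 A_ack=2000 B_seq=2464 B_ack=428
After event 5: A_seq=428 A_ack=2000 B_seq=2591 B_ack=428

428 2000 2591 428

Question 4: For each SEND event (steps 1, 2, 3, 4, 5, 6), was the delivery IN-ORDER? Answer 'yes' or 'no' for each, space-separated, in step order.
Answer: no yes no yes no no

Derivation:
Step 1: SEND seq=2186 -> out-of-order
Step 2: SEND seq=100 -> in-order
Step 3: SEND seq=2272 -> out-of-order
Step 4: SEND seq=239 -> in-order
Step 5: SEND seq=2464 -> out-of-order
Step 6: SEND seq=2591 -> out-of-order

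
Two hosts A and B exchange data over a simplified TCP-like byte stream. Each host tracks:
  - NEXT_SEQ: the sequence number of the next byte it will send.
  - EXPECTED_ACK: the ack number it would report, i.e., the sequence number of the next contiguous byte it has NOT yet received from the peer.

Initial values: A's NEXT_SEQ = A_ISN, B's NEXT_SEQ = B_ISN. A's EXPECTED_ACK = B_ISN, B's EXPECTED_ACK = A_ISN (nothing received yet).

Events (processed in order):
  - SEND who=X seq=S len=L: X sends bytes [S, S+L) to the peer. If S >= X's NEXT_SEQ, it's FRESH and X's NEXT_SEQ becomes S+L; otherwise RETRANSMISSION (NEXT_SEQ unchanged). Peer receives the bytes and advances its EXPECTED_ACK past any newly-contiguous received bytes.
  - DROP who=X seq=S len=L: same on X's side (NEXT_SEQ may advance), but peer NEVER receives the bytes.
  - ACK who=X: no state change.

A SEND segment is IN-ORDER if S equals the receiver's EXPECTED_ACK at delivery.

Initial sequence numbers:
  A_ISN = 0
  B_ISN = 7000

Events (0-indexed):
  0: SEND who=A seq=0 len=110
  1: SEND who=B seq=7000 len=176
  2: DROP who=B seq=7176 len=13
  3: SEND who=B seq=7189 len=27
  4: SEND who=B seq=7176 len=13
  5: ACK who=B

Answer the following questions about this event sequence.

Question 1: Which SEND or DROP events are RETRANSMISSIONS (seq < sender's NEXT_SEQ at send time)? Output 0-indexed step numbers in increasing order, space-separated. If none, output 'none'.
Step 0: SEND seq=0 -> fresh
Step 1: SEND seq=7000 -> fresh
Step 2: DROP seq=7176 -> fresh
Step 3: SEND seq=7189 -> fresh
Step 4: SEND seq=7176 -> retransmit

Answer: 4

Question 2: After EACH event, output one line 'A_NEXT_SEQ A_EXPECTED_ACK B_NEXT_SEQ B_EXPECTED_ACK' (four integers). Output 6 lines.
110 7000 7000 110
110 7176 7176 110
110 7176 7189 110
110 7176 7216 110
110 7216 7216 110
110 7216 7216 110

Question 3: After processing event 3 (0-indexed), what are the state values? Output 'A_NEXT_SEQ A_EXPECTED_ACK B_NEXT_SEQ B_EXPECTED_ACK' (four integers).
After event 0: A_seq=110 A_ack=7000 B_seq=7000 B_ack=110
After event 1: A_seq=110 A_ack=7176 B_seq=7176 B_ack=110
After event 2: A_seq=110 A_ack=7176 B_seq=7189 B_ack=110
After event 3: A_seq=110 A_ack=7176 B_seq=7216 B_ack=110

110 7176 7216 110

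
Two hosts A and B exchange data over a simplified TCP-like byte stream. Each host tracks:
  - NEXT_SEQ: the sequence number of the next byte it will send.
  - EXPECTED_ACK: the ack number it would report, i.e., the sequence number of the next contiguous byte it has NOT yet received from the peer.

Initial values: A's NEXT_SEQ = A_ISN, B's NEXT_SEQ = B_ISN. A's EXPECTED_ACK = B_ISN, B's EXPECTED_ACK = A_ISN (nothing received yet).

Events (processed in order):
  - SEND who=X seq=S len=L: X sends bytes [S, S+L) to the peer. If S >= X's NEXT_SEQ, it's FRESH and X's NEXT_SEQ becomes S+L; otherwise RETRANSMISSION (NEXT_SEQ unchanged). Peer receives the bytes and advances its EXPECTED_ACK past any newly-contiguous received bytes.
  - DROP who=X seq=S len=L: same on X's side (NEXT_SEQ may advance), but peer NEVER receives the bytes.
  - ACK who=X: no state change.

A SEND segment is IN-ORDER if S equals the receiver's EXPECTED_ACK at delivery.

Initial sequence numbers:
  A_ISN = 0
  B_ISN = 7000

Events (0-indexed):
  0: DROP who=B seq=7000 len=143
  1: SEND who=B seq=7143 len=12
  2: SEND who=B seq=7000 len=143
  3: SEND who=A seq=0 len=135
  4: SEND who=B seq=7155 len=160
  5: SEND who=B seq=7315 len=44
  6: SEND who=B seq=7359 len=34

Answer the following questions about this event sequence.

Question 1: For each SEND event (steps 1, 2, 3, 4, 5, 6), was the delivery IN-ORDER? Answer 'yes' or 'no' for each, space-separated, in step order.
Step 1: SEND seq=7143 -> out-of-order
Step 2: SEND seq=7000 -> in-order
Step 3: SEND seq=0 -> in-order
Step 4: SEND seq=7155 -> in-order
Step 5: SEND seq=7315 -> in-order
Step 6: SEND seq=7359 -> in-order

Answer: no yes yes yes yes yes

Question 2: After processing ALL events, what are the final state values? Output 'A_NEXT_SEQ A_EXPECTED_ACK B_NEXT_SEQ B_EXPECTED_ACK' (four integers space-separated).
Answer: 135 7393 7393 135

Derivation:
After event 0: A_seq=0 A_ack=7000 B_seq=7143 B_ack=0
After event 1: A_seq=0 A_ack=7000 B_seq=7155 B_ack=0
After event 2: A_seq=0 A_ack=7155 B_seq=7155 B_ack=0
After event 3: A_seq=135 A_ack=7155 B_seq=7155 B_ack=135
After event 4: A_seq=135 A_ack=7315 B_seq=7315 B_ack=135
After event 5: A_seq=135 A_ack=7359 B_seq=7359 B_ack=135
After event 6: A_seq=135 A_ack=7393 B_seq=7393 B_ack=135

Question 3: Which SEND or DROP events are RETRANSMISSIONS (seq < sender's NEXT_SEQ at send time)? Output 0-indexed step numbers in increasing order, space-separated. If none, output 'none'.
Step 0: DROP seq=7000 -> fresh
Step 1: SEND seq=7143 -> fresh
Step 2: SEND seq=7000 -> retransmit
Step 3: SEND seq=0 -> fresh
Step 4: SEND seq=7155 -> fresh
Step 5: SEND seq=7315 -> fresh
Step 6: SEND seq=7359 -> fresh

Answer: 2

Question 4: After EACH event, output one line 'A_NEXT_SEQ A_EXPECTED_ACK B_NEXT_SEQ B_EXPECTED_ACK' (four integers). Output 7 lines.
0 7000 7143 0
0 7000 7155 0
0 7155 7155 0
135 7155 7155 135
135 7315 7315 135
135 7359 7359 135
135 7393 7393 135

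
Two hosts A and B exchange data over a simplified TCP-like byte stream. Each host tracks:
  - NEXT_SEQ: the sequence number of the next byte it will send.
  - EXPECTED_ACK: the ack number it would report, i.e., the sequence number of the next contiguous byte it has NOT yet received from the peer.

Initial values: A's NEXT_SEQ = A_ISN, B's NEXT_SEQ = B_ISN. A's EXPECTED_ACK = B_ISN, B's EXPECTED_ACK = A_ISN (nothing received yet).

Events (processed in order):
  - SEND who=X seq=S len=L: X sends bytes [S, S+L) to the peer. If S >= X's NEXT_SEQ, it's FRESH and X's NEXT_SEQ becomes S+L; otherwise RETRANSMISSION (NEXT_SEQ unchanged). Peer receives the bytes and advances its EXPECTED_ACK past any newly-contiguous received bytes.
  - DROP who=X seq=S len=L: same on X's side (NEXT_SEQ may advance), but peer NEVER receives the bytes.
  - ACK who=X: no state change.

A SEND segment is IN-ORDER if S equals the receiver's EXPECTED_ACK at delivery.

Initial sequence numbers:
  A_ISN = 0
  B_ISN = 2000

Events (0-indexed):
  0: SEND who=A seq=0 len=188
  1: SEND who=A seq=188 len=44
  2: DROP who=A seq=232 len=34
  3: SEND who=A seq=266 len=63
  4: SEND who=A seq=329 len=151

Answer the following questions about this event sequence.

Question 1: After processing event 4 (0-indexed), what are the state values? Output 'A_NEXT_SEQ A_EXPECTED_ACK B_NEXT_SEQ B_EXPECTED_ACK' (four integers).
After event 0: A_seq=188 A_ack=2000 B_seq=2000 B_ack=188
After event 1: A_seq=232 A_ack=2000 B_seq=2000 B_ack=232
After event 2: A_seq=266 A_ack=2000 B_seq=2000 B_ack=232
After event 3: A_seq=329 A_ack=2000 B_seq=2000 B_ack=232
After event 4: A_seq=480 A_ack=2000 B_seq=2000 B_ack=232

480 2000 2000 232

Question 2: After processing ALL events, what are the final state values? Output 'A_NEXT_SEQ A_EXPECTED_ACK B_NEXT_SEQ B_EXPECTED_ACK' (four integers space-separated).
After event 0: A_seq=188 A_ack=2000 B_seq=2000 B_ack=188
After event 1: A_seq=232 A_ack=2000 B_seq=2000 B_ack=232
After event 2: A_seq=266 A_ack=2000 B_seq=2000 B_ack=232
After event 3: A_seq=329 A_ack=2000 B_seq=2000 B_ack=232
After event 4: A_seq=480 A_ack=2000 B_seq=2000 B_ack=232

Answer: 480 2000 2000 232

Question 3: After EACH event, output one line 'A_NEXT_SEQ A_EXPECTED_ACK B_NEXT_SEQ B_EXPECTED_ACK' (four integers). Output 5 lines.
188 2000 2000 188
232 2000 2000 232
266 2000 2000 232
329 2000 2000 232
480 2000 2000 232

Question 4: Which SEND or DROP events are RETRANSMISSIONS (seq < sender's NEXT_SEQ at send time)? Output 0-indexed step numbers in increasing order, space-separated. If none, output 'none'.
Answer: none

Derivation:
Step 0: SEND seq=0 -> fresh
Step 1: SEND seq=188 -> fresh
Step 2: DROP seq=232 -> fresh
Step 3: SEND seq=266 -> fresh
Step 4: SEND seq=329 -> fresh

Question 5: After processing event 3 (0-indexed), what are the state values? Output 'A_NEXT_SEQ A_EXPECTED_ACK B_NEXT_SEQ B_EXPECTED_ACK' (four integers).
After event 0: A_seq=188 A_ack=2000 B_seq=2000 B_ack=188
After event 1: A_seq=232 A_ack=2000 B_seq=2000 B_ack=232
After event 2: A_seq=266 A_ack=2000 B_seq=2000 B_ack=232
After event 3: A_seq=329 A_ack=2000 B_seq=2000 B_ack=232

329 2000 2000 232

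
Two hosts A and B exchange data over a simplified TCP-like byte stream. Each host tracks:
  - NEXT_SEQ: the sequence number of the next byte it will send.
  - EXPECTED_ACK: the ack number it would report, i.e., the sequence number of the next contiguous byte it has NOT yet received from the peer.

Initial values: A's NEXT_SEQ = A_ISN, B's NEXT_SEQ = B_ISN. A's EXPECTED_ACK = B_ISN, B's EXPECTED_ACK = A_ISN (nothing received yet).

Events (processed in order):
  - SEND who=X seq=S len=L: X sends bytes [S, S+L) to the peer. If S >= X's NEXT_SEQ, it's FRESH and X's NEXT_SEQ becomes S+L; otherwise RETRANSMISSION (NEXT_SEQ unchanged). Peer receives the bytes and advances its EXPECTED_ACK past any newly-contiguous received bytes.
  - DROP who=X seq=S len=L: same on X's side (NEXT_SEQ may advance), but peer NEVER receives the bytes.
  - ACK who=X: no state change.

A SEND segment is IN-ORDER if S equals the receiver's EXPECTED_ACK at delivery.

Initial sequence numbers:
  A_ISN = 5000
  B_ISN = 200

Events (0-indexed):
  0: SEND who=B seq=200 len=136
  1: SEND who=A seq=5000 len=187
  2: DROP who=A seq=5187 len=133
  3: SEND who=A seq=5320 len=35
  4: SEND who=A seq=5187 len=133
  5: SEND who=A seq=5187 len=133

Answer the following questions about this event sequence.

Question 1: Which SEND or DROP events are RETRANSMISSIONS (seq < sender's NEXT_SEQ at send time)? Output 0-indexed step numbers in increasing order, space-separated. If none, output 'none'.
Step 0: SEND seq=200 -> fresh
Step 1: SEND seq=5000 -> fresh
Step 2: DROP seq=5187 -> fresh
Step 3: SEND seq=5320 -> fresh
Step 4: SEND seq=5187 -> retransmit
Step 5: SEND seq=5187 -> retransmit

Answer: 4 5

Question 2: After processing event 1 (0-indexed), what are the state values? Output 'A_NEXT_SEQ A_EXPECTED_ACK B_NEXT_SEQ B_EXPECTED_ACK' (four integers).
After event 0: A_seq=5000 A_ack=336 B_seq=336 B_ack=5000
After event 1: A_seq=5187 A_ack=336 B_seq=336 B_ack=5187

5187 336 336 5187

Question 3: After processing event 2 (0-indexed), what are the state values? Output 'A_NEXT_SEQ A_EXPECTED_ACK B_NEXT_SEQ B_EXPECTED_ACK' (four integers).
After event 0: A_seq=5000 A_ack=336 B_seq=336 B_ack=5000
After event 1: A_seq=5187 A_ack=336 B_seq=336 B_ack=5187
After event 2: A_seq=5320 A_ack=336 B_seq=336 B_ack=5187

5320 336 336 5187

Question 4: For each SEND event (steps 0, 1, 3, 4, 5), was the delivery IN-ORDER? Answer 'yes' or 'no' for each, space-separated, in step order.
Step 0: SEND seq=200 -> in-order
Step 1: SEND seq=5000 -> in-order
Step 3: SEND seq=5320 -> out-of-order
Step 4: SEND seq=5187 -> in-order
Step 5: SEND seq=5187 -> out-of-order

Answer: yes yes no yes no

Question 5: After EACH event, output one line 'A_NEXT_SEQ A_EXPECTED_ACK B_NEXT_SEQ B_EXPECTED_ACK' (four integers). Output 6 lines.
5000 336 336 5000
5187 336 336 5187
5320 336 336 5187
5355 336 336 5187
5355 336 336 5355
5355 336 336 5355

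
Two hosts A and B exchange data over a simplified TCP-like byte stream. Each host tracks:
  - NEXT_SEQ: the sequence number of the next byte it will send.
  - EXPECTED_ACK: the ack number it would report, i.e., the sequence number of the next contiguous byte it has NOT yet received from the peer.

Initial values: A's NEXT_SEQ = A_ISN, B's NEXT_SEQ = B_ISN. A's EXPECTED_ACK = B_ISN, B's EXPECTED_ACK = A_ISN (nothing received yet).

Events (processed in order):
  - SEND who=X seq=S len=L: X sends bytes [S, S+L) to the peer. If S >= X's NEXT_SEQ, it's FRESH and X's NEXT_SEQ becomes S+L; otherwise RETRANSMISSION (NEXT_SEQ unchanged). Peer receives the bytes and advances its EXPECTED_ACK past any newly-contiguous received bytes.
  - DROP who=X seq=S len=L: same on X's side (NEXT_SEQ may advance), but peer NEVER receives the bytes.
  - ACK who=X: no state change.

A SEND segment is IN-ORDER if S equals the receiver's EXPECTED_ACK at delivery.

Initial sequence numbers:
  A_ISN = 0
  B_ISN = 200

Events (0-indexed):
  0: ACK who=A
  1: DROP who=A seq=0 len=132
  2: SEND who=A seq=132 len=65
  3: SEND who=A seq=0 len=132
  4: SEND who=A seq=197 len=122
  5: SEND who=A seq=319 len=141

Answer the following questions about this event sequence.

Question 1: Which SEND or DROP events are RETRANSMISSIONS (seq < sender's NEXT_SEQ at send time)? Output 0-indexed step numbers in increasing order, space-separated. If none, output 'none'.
Answer: 3

Derivation:
Step 1: DROP seq=0 -> fresh
Step 2: SEND seq=132 -> fresh
Step 3: SEND seq=0 -> retransmit
Step 4: SEND seq=197 -> fresh
Step 5: SEND seq=319 -> fresh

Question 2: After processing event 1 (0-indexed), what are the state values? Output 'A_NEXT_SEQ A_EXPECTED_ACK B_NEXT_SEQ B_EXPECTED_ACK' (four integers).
After event 0: A_seq=0 A_ack=200 B_seq=200 B_ack=0
After event 1: A_seq=132 A_ack=200 B_seq=200 B_ack=0

132 200 200 0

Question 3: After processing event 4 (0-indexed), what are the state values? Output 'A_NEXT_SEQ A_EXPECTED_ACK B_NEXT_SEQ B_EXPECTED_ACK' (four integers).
After event 0: A_seq=0 A_ack=200 B_seq=200 B_ack=0
After event 1: A_seq=132 A_ack=200 B_seq=200 B_ack=0
After event 2: A_seq=197 A_ack=200 B_seq=200 B_ack=0
After event 3: A_seq=197 A_ack=200 B_seq=200 B_ack=197
After event 4: A_seq=319 A_ack=200 B_seq=200 B_ack=319

319 200 200 319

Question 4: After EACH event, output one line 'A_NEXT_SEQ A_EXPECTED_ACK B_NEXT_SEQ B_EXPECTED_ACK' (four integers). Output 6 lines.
0 200 200 0
132 200 200 0
197 200 200 0
197 200 200 197
319 200 200 319
460 200 200 460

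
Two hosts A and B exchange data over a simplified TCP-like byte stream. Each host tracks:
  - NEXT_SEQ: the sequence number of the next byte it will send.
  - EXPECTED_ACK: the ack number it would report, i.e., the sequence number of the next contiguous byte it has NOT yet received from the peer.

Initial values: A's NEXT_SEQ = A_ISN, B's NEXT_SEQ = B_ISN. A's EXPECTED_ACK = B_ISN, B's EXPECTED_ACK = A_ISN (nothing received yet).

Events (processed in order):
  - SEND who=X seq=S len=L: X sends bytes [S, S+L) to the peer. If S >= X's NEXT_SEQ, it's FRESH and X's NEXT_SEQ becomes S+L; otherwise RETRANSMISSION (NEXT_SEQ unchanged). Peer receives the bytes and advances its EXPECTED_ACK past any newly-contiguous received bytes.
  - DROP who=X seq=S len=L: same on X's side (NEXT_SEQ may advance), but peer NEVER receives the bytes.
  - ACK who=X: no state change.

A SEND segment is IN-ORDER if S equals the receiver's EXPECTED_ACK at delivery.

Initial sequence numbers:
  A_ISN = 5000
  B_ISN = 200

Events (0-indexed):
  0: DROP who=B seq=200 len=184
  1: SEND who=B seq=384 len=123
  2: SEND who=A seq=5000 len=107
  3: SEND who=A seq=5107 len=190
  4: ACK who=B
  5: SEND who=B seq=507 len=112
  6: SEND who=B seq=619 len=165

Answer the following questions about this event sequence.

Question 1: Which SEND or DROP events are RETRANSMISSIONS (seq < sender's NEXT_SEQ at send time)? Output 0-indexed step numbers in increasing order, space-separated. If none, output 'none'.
Step 0: DROP seq=200 -> fresh
Step 1: SEND seq=384 -> fresh
Step 2: SEND seq=5000 -> fresh
Step 3: SEND seq=5107 -> fresh
Step 5: SEND seq=507 -> fresh
Step 6: SEND seq=619 -> fresh

Answer: none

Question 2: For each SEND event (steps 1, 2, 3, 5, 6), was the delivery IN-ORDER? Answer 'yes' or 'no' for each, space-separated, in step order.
Answer: no yes yes no no

Derivation:
Step 1: SEND seq=384 -> out-of-order
Step 2: SEND seq=5000 -> in-order
Step 3: SEND seq=5107 -> in-order
Step 5: SEND seq=507 -> out-of-order
Step 6: SEND seq=619 -> out-of-order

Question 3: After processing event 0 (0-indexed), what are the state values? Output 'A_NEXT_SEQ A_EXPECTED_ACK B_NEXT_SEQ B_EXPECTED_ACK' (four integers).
After event 0: A_seq=5000 A_ack=200 B_seq=384 B_ack=5000

5000 200 384 5000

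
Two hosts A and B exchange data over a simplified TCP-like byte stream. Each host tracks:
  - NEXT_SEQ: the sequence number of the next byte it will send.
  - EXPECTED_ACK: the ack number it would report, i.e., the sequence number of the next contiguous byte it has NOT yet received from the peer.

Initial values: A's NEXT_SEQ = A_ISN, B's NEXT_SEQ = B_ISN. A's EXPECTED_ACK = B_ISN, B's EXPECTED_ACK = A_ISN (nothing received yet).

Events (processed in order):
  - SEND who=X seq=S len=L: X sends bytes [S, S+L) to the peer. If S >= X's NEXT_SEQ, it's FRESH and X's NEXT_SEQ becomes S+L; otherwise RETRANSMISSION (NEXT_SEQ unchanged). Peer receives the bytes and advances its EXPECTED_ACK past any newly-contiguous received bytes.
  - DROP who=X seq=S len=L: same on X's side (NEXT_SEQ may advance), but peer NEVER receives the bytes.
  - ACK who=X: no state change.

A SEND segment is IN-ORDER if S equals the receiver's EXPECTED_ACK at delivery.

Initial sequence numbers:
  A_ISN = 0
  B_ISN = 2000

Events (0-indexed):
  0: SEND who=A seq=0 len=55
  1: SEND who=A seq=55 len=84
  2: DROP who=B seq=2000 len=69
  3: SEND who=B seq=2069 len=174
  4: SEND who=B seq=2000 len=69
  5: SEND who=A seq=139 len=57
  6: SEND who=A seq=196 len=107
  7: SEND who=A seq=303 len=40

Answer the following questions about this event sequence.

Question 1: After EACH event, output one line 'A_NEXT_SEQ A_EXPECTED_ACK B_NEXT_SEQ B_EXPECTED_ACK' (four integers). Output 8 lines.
55 2000 2000 55
139 2000 2000 139
139 2000 2069 139
139 2000 2243 139
139 2243 2243 139
196 2243 2243 196
303 2243 2243 303
343 2243 2243 343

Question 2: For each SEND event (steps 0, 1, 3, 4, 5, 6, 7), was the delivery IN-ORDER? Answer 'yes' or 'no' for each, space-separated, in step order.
Answer: yes yes no yes yes yes yes

Derivation:
Step 0: SEND seq=0 -> in-order
Step 1: SEND seq=55 -> in-order
Step 3: SEND seq=2069 -> out-of-order
Step 4: SEND seq=2000 -> in-order
Step 5: SEND seq=139 -> in-order
Step 6: SEND seq=196 -> in-order
Step 7: SEND seq=303 -> in-order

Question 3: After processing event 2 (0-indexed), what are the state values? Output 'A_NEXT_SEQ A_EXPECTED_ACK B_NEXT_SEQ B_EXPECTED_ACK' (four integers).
After event 0: A_seq=55 A_ack=2000 B_seq=2000 B_ack=55
After event 1: A_seq=139 A_ack=2000 B_seq=2000 B_ack=139
After event 2: A_seq=139 A_ack=2000 B_seq=2069 B_ack=139

139 2000 2069 139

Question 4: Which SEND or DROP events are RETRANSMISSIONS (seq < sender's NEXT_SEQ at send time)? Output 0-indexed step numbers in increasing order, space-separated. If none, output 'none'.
Answer: 4

Derivation:
Step 0: SEND seq=0 -> fresh
Step 1: SEND seq=55 -> fresh
Step 2: DROP seq=2000 -> fresh
Step 3: SEND seq=2069 -> fresh
Step 4: SEND seq=2000 -> retransmit
Step 5: SEND seq=139 -> fresh
Step 6: SEND seq=196 -> fresh
Step 7: SEND seq=303 -> fresh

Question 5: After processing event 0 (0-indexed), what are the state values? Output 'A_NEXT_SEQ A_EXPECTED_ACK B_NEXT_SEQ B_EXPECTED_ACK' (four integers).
After event 0: A_seq=55 A_ack=2000 B_seq=2000 B_ack=55

55 2000 2000 55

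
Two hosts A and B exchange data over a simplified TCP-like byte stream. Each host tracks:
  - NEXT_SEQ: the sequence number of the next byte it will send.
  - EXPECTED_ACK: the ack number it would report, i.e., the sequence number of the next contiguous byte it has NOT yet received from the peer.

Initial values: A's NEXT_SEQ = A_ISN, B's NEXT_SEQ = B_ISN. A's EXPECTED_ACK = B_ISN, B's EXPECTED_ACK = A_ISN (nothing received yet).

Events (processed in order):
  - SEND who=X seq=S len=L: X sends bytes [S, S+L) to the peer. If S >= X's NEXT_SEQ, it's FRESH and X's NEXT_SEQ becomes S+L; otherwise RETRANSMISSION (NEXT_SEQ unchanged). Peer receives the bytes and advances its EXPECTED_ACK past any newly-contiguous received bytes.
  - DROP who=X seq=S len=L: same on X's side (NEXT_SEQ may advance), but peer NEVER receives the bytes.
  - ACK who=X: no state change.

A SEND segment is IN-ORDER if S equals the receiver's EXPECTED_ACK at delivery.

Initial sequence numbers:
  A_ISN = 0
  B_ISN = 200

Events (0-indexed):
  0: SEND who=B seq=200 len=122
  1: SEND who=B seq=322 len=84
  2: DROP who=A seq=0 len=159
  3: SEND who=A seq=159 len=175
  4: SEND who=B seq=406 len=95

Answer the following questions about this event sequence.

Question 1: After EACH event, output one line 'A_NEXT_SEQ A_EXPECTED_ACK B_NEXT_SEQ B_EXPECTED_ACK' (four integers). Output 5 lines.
0 322 322 0
0 406 406 0
159 406 406 0
334 406 406 0
334 501 501 0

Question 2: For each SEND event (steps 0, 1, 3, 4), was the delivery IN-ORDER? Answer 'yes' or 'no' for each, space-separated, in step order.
Answer: yes yes no yes

Derivation:
Step 0: SEND seq=200 -> in-order
Step 1: SEND seq=322 -> in-order
Step 3: SEND seq=159 -> out-of-order
Step 4: SEND seq=406 -> in-order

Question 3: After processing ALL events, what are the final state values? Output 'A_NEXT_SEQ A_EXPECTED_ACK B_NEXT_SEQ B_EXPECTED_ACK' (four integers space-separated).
After event 0: A_seq=0 A_ack=322 B_seq=322 B_ack=0
After event 1: A_seq=0 A_ack=406 B_seq=406 B_ack=0
After event 2: A_seq=159 A_ack=406 B_seq=406 B_ack=0
After event 3: A_seq=334 A_ack=406 B_seq=406 B_ack=0
After event 4: A_seq=334 A_ack=501 B_seq=501 B_ack=0

Answer: 334 501 501 0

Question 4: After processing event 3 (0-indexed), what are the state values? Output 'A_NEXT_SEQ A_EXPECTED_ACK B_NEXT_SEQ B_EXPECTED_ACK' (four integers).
After event 0: A_seq=0 A_ack=322 B_seq=322 B_ack=0
After event 1: A_seq=0 A_ack=406 B_seq=406 B_ack=0
After event 2: A_seq=159 A_ack=406 B_seq=406 B_ack=0
After event 3: A_seq=334 A_ack=406 B_seq=406 B_ack=0

334 406 406 0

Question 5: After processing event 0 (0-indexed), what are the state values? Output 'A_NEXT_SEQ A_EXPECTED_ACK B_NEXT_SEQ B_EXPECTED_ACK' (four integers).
After event 0: A_seq=0 A_ack=322 B_seq=322 B_ack=0

0 322 322 0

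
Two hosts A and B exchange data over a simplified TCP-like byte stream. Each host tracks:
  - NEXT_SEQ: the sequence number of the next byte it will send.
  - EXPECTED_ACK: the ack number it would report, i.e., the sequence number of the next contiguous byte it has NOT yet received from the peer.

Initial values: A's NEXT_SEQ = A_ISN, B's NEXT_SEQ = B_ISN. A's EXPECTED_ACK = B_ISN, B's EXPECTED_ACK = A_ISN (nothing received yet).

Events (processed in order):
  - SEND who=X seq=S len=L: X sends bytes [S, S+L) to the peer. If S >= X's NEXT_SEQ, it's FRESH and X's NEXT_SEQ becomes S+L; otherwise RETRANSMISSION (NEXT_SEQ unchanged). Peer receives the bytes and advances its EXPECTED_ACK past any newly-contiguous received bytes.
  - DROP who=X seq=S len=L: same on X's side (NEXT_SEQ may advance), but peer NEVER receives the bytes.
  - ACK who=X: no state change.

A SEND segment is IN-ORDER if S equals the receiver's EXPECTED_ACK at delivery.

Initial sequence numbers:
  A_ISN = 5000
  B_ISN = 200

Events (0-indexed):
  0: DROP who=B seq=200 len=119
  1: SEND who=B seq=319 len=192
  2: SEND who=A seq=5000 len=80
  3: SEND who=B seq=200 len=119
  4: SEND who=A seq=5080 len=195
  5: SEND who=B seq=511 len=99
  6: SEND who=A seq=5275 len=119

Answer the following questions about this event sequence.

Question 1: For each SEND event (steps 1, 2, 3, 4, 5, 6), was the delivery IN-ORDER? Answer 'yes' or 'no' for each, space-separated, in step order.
Step 1: SEND seq=319 -> out-of-order
Step 2: SEND seq=5000 -> in-order
Step 3: SEND seq=200 -> in-order
Step 4: SEND seq=5080 -> in-order
Step 5: SEND seq=511 -> in-order
Step 6: SEND seq=5275 -> in-order

Answer: no yes yes yes yes yes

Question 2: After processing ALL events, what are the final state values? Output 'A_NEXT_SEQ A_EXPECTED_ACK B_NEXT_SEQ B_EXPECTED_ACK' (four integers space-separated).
After event 0: A_seq=5000 A_ack=200 B_seq=319 B_ack=5000
After event 1: A_seq=5000 A_ack=200 B_seq=511 B_ack=5000
After event 2: A_seq=5080 A_ack=200 B_seq=511 B_ack=5080
After event 3: A_seq=5080 A_ack=511 B_seq=511 B_ack=5080
After event 4: A_seq=5275 A_ack=511 B_seq=511 B_ack=5275
After event 5: A_seq=5275 A_ack=610 B_seq=610 B_ack=5275
After event 6: A_seq=5394 A_ack=610 B_seq=610 B_ack=5394

Answer: 5394 610 610 5394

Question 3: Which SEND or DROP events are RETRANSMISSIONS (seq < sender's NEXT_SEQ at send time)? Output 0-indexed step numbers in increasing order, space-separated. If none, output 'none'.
Step 0: DROP seq=200 -> fresh
Step 1: SEND seq=319 -> fresh
Step 2: SEND seq=5000 -> fresh
Step 3: SEND seq=200 -> retransmit
Step 4: SEND seq=5080 -> fresh
Step 5: SEND seq=511 -> fresh
Step 6: SEND seq=5275 -> fresh

Answer: 3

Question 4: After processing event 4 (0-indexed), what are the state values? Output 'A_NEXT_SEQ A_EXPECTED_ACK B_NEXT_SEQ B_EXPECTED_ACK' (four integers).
After event 0: A_seq=5000 A_ack=200 B_seq=319 B_ack=5000
After event 1: A_seq=5000 A_ack=200 B_seq=511 B_ack=5000
After event 2: A_seq=5080 A_ack=200 B_seq=511 B_ack=5080
After event 3: A_seq=5080 A_ack=511 B_seq=511 B_ack=5080
After event 4: A_seq=5275 A_ack=511 B_seq=511 B_ack=5275

5275 511 511 5275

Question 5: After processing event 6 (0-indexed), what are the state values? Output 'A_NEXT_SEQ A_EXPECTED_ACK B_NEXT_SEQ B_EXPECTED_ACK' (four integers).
After event 0: A_seq=5000 A_ack=200 B_seq=319 B_ack=5000
After event 1: A_seq=5000 A_ack=200 B_seq=511 B_ack=5000
After event 2: A_seq=5080 A_ack=200 B_seq=511 B_ack=5080
After event 3: A_seq=5080 A_ack=511 B_seq=511 B_ack=5080
After event 4: A_seq=5275 A_ack=511 B_seq=511 B_ack=5275
After event 5: A_seq=5275 A_ack=610 B_seq=610 B_ack=5275
After event 6: A_seq=5394 A_ack=610 B_seq=610 B_ack=5394

5394 610 610 5394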